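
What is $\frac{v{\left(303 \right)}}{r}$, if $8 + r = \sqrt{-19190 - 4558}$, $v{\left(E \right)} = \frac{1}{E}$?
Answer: $- \frac{2}{1803759} - \frac{i \sqrt{5937}}{3607518} \approx -1.1088 \cdot 10^{-6} - 2.1359 \cdot 10^{-5} i$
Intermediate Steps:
$r = -8 + 2 i \sqrt{5937}$ ($r = -8 + \sqrt{-19190 - 4558} = -8 + \sqrt{-23748} = -8 + 2 i \sqrt{5937} \approx -8.0 + 154.1 i$)
$\frac{v{\left(303 \right)}}{r} = \frac{1}{303 \left(-8 + 2 i \sqrt{5937}\right)}$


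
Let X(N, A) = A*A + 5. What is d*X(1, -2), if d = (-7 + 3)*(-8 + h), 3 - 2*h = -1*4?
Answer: 162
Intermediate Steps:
X(N, A) = 5 + A**2 (X(N, A) = A**2 + 5 = 5 + A**2)
h = 7/2 (h = 3/2 - (-1)*4/2 = 3/2 - 1/2*(-4) = 3/2 + 2 = 7/2 ≈ 3.5000)
d = 18 (d = (-7 + 3)*(-8 + 7/2) = -4*(-9/2) = 18)
d*X(1, -2) = 18*(5 + (-2)**2) = 18*(5 + 4) = 18*9 = 162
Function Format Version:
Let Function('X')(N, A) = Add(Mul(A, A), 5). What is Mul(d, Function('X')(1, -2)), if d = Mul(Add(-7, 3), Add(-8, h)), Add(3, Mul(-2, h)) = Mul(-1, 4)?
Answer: 162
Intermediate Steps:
Function('X')(N, A) = Add(5, Pow(A, 2)) (Function('X')(N, A) = Add(Pow(A, 2), 5) = Add(5, Pow(A, 2)))
h = Rational(7, 2) (h = Add(Rational(3, 2), Mul(Rational(-1, 2), Mul(-1, 4))) = Add(Rational(3, 2), Mul(Rational(-1, 2), -4)) = Add(Rational(3, 2), 2) = Rational(7, 2) ≈ 3.5000)
d = 18 (d = Mul(Add(-7, 3), Add(-8, Rational(7, 2))) = Mul(-4, Rational(-9, 2)) = 18)
Mul(d, Function('X')(1, -2)) = Mul(18, Add(5, Pow(-2, 2))) = Mul(18, Add(5, 4)) = Mul(18, 9) = 162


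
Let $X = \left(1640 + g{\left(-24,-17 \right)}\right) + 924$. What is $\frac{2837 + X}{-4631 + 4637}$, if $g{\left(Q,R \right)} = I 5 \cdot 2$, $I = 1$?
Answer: $\frac{5411}{6} \approx 901.83$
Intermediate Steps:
$g{\left(Q,R \right)} = 10$ ($g{\left(Q,R \right)} = 1 \cdot 5 \cdot 2 = 5 \cdot 2 = 10$)
$X = 2574$ ($X = \left(1640 + 10\right) + 924 = 1650 + 924 = 2574$)
$\frac{2837 + X}{-4631 + 4637} = \frac{2837 + 2574}{-4631 + 4637} = \frac{5411}{6}$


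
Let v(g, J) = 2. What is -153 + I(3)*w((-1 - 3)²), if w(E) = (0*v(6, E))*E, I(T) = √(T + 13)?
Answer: -153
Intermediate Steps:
I(T) = √(13 + T)
w(E) = 0 (w(E) = (0*2)*E = 0*E = 0)
-153 + I(3)*w((-1 - 3)²) = -153 + √(13 + 3)*0 = -153 + √16*0 = -153 + 4*0 = -153 + 0 = -153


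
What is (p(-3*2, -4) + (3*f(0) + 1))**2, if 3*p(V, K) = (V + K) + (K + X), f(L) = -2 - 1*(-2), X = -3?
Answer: 196/9 ≈ 21.778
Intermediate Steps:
f(L) = 0 (f(L) = -2 + 2 = 0)
p(V, K) = -1 + V/3 + 2*K/3 (p(V, K) = ((V + K) + (K - 3))/3 = ((K + V) + (-3 + K))/3 = (-3 + V + 2*K)/3 = -1 + V/3 + 2*K/3)
(p(-3*2, -4) + (3*f(0) + 1))**2 = ((-1 + (-3*2)/3 + (2/3)*(-4)) + (3*0 + 1))**2 = ((-1 + (1/3)*(-6) - 8/3) + (0 + 1))**2 = ((-1 - 2 - 8/3) + 1)**2 = (-17/3 + 1)**2 = (-14/3)**2 = 196/9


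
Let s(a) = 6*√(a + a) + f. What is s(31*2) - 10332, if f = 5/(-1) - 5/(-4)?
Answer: -41343/4 + 12*√31 ≈ -10269.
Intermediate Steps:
f = -15/4 (f = 5*(-1) - 5*(-¼) = -5 + 5/4 = -15/4 ≈ -3.7500)
s(a) = -15/4 + 6*√2*√a (s(a) = 6*√(a + a) - 15/4 = 6*√(2*a) - 15/4 = 6*(√2*√a) - 15/4 = 6*√2*√a - 15/4 = -15/4 + 6*√2*√a)
s(31*2) - 10332 = (-15/4 + 6*√2*√(31*2)) - 10332 = (-15/4 + 6*√2*√62) - 10332 = (-15/4 + 12*√31) - 10332 = -41343/4 + 12*√31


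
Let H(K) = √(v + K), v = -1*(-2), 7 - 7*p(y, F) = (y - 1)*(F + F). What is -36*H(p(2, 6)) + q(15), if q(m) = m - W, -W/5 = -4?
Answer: -5 - 108*√7/7 ≈ -45.820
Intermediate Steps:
p(y, F) = 1 - 2*F*(-1 + y)/7 (p(y, F) = 1 - (y - 1)*(F + F)/7 = 1 - (-1 + y)*2*F/7 = 1 - 2*F*(-1 + y)/7)
v = 2
W = 20 (W = -5*(-4) = 20)
q(m) = -20 + m (q(m) = m - 1*20 = m - 20 = -20 + m)
H(K) = √(2 + K)
-36*H(p(2, 6)) + q(15) = -36*√(2 + (1 + (2/7)*6 - 2/7*6*2)) + (-20 + 15) = -36*√(2 + (1 + 12/7 - 24/7)) - 5 = -36*√(2 - 5/7) - 5 = -108*√7/7 - 5 = -5 - 108*√7/7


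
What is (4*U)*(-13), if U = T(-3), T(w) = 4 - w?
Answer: -364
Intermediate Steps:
U = 7 (U = 4 - 1*(-3) = 4 + 3 = 7)
(4*U)*(-13) = (4*7)*(-13) = 28*(-13) = -364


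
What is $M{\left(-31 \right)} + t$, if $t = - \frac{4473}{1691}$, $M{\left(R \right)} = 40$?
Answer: $\frac{63167}{1691} \approx 37.355$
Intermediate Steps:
$t = - \frac{4473}{1691} \approx -2.6452$
$M{\left(-31 \right)} + t = 40 - \frac{4473}{1691} = \frac{63167}{1691}$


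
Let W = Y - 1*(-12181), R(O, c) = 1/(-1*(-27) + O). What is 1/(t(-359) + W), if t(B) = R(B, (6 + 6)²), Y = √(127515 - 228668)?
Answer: 1342638212/16365821504553 - 110224*I*√101153/16365821504553 ≈ 8.2039e-5 - 2.142e-6*I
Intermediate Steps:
Y = I*√101153 (Y = √(-101153) = I*√101153 ≈ 318.05*I)
R(O, c) = 1/(27 + O)
t(B) = 1/(27 + B)
W = 12181 + I*√101153 (W = I*√101153 - 1*(-12181) = I*√101153 + 12181 = 12181 + I*√101153 ≈ 12181.0 + 318.05*I)
1/(t(-359) + W) = 1/(1/(27 - 359) + (12181 + I*√101153)) = 1/(1/(-332) + (12181 + I*√101153)) = 1/(-1/332 + (12181 + I*√101153)) = 1/(4044091/332 + I*√101153)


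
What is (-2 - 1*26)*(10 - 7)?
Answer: -84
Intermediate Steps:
(-2 - 1*26)*(10 - 7) = (-2 - 26)*3 = -28*3 = -84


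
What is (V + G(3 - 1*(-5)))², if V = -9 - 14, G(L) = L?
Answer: 225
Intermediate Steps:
V = -23
(V + G(3 - 1*(-5)))² = (-23 + (3 - 1*(-5)))² = (-23 + (3 + 5))² = (-23 + 8)² = (-15)² = 225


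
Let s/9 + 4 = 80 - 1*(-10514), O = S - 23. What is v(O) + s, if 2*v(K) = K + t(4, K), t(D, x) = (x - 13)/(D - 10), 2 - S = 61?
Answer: 1143323/12 ≈ 95277.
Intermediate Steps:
S = -59 (S = 2 - 1*61 = 2 - 61 = -59)
t(D, x) = (-13 + x)/(-10 + D)
O = -82 (O = -59 - 23 = -82)
s = 95310 (s = -36 + 9*(80 - 1*(-10514)) = -36 + 9*(80 + 10514) = -36 + 9*10594 = -36 + 95346 = 95310)
v(K) = 13/12 + 5*K/12 (v(K) = (K + (-13 + K)/(-10 + 4))/2 = (K + (-13 + K)/(-6))/2 = (K - (-13 + K)/6)/2 = (K + (13/6 - K/6))/2 = (13/6 + 5*K/6)/2 = 13/12 + 5*K/12)
v(O) + s = (13/12 + (5/12)*(-82)) + 95310 = (13/12 - 205/6) + 95310 = -397/12 + 95310 = 1143323/12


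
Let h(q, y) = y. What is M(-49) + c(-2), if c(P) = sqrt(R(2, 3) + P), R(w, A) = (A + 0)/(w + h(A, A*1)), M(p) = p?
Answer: -49 + I*sqrt(35)/5 ≈ -49.0 + 1.1832*I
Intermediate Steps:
R(w, A) = A/(A + w) (R(w, A) = (A + 0)/(w + A*1) = A/(w + A) = A/(A + w))
c(P) = sqrt(3/5 + P) (c(P) = sqrt(3/(3 + 2) + P) = sqrt(3/5 + P))
M(-49) + c(-2) = -49 + sqrt(15 + 25*(-2))/5 = -49 + sqrt(15 - 50)/5 = -49 + sqrt(-35)/5 = -49 + (I*sqrt(35))/5 = -49 + I*sqrt(35)/5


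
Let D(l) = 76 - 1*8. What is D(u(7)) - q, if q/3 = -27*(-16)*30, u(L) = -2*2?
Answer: -38812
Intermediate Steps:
u(L) = -4
q = 38880 (q = 3*(-27*(-16)*30) = 3*(432*30) = 3*12960 = 38880)
D(l) = 68 (D(l) = 76 - 8 = 68)
D(u(7)) - q = 68 - 1*38880 = 68 - 38880 = -38812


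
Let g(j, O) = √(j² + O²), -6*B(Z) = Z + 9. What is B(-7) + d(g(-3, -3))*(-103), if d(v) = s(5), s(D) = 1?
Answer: -310/3 ≈ -103.33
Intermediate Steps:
B(Z) = -3/2 - Z/6 (B(Z) = -(Z + 9)/6 = -(9 + Z)/6 = -3/2 - Z/6)
g(j, O) = √(O² + j²)
d(v) = 1
B(-7) + d(g(-3, -3))*(-103) = (-3/2 - ⅙*(-7)) + 1*(-103) = (-3/2 + 7/6) - 103 = -⅓ - 103 = -310/3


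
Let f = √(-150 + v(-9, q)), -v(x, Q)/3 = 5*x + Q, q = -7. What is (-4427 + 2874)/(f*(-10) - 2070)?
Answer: 107157/142810 - 1553*√6/428430 ≈ 0.74147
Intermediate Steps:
v(x, Q) = -15*x - 3*Q (v(x, Q) = -3*(5*x + Q) = -3*(Q + 5*x) = -15*x - 3*Q)
f = √6 (f = √(-150 + (-15*(-9) - 3*(-7))) = √(-150 + (135 + 21)) = √(-150 + 156) = √6 ≈ 2.4495)
(-4427 + 2874)/(f*(-10) - 2070) = (-4427 + 2874)/(√6*(-10) - 2070) = -1553/(-10*√6 - 2070) = -1553/(-2070 - 10*√6)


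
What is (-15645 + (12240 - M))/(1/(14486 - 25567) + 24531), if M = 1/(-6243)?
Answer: -117776702267/848511133215 ≈ -0.13880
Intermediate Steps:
M = -1/6243 ≈ -0.00016018
(-15645 + (12240 - M))/(1/(14486 - 25567) + 24531) = (-15645 + (12240 - 1*(-1/6243)))/(1/(14486 - 25567) + 24531) = (-15645 + (12240 + 1/6243))/(1/(-11081) + 24531) = (-15645 + 76414321/6243)/(-1/11081 + 24531) = -21257414/(6243*271828010/11081) = -21257414/6243*11081/271828010 = -117776702267/848511133215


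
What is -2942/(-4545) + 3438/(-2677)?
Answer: -7749976/12166965 ≈ -0.63697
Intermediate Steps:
-2942/(-4545) + 3438/(-2677) = -2942*(-1/4545) + 3438*(-1/2677) = 2942/4545 - 3438/2677 = -7749976/12166965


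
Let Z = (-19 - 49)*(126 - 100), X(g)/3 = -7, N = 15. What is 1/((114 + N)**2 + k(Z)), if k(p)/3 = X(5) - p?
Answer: 1/21882 ≈ 4.5700e-5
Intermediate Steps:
X(g) = -21 (X(g) = 3*(-7) = -21)
Z = -1768 (Z = -68*26 = -1768)
k(p) = -63 - 3*p (k(p) = 3*(-21 - p) = -63 - 3*p)
1/((114 + N)**2 + k(Z)) = 1/((114 + 15)**2 + (-63 - 3*(-1768))) = 1/(129**2 + (-63 + 5304)) = 1/(16641 + 5241) = 1/21882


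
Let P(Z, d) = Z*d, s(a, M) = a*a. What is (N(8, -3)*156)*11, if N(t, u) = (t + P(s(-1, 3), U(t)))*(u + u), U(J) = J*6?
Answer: -576576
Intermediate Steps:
s(a, M) = a²
U(J) = 6*J
N(t, u) = 14*t*u (N(t, u) = (t + (-1)²*(6*t))*(u + u) = (t + 1*(6*t))*(2*u) = (t + 6*t)*(2*u) = (7*t)*(2*u) = 14*t*u)
(N(8, -3)*156)*11 = ((14*8*(-3))*156)*11 = -336*156*11 = -52416*11 = -576576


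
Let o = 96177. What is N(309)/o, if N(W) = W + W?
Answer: 206/32059 ≈ 0.0064256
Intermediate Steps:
N(W) = 2*W
N(309)/o = (2*309)/96177 = 618*(1/96177) = 206/32059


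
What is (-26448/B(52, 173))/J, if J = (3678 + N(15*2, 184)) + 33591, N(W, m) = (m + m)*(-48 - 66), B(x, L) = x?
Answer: 2204/20293 ≈ 0.10861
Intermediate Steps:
N(W, m) = -228*m (N(W, m) = (2*m)*(-114) = -228*m)
J = -4683 (J = (3678 - 228*184) + 33591 = (3678 - 41952) + 33591 = -38274 + 33591 = -4683)
(-26448/B(52, 173))/J = -26448/52/(-4683) = -26448*1/52*(-1/4683) = -6612/13*(-1/4683) = 2204/20293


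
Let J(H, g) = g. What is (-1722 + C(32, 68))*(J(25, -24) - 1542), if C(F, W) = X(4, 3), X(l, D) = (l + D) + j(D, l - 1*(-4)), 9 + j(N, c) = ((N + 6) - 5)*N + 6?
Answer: 2671596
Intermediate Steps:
j(N, c) = -3 + N*(1 + N) (j(N, c) = -9 + (((N + 6) - 5)*N + 6) = -9 + (((6 + N) - 5)*N + 6) = -9 + ((1 + N)*N + 6) = -9 + (N*(1 + N) + 6) = -9 + (6 + N*(1 + N)) = -3 + N*(1 + N))
X(l, D) = -3 + l + D² + 2*D (X(l, D) = (l + D) + (-3 + D + D²) = (D + l) + (-3 + D + D²) = -3 + l + D² + 2*D)
C(F, W) = 16 (C(F, W) = -3 + 4 + 3² + 2*3 = -3 + 4 + 9 + 6 = 16)
(-1722 + C(32, 68))*(J(25, -24) - 1542) = (-1722 + 16)*(-24 - 1542) = -1706*(-1566) = 2671596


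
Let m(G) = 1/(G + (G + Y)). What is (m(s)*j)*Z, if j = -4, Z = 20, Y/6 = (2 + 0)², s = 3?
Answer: -8/3 ≈ -2.6667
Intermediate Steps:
Y = 24 (Y = 6*(2 + 0)² = 6*2² = 6*4 = 24)
m(G) = 1/(24 + 2*G) (m(G) = 1/(G + (G + 24)) = 1/(G + (24 + G)) = 1/(24 + 2*G))
(m(s)*j)*Z = ((1/(2*(12 + 3)))*(-4))*20 = (((½)/15)*(-4))*20 = (((½)*(1/15))*(-4))*20 = ((1/30)*(-4))*20 = -2/15*20 = -8/3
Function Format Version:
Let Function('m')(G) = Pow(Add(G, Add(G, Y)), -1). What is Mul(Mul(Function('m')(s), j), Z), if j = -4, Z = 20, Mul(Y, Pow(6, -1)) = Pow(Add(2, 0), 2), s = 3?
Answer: Rational(-8, 3) ≈ -2.6667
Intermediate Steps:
Y = 24 (Y = Mul(6, Pow(Add(2, 0), 2)) = Mul(6, Pow(2, 2)) = Mul(6, 4) = 24)
Function('m')(G) = Pow(Add(24, Mul(2, G)), -1) (Function('m')(G) = Pow(Add(G, Add(G, 24)), -1) = Pow(Add(G, Add(24, G)), -1) = Pow(Add(24, Mul(2, G)), -1))
Mul(Mul(Function('m')(s), j), Z) = Mul(Mul(Mul(Rational(1, 2), Pow(Add(12, 3), -1)), -4), 20) = Mul(Mul(Mul(Rational(1, 2), Pow(15, -1)), -4), 20) = Mul(Mul(Mul(Rational(1, 2), Rational(1, 15)), -4), 20) = Mul(Mul(Rational(1, 30), -4), 20) = Mul(Rational(-2, 15), 20) = Rational(-8, 3)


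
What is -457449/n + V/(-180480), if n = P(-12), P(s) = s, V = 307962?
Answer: 1146620833/30080 ≈ 38119.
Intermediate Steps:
n = -12
-457449/n + V/(-180480) = -457449/(-12) + 307962/(-180480) = -457449*(-1/12) + 307962*(-1/180480) = 152483/4 - 51327/30080 = 1146620833/30080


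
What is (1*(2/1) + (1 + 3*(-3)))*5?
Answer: -30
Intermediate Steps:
(1*(2/1) + (1 + 3*(-3)))*5 = (1*(2*1) + (1 - 9))*5 = (1*2 - 8)*5 = (2 - 8)*5 = -6*5 = -30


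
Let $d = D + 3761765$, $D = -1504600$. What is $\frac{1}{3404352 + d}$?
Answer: $\frac{1}{5661517} \approx 1.7663 \cdot 10^{-7}$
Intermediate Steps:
$d = 2257165$ ($d = -1504600 + 3761765 = 2257165$)
$\frac{1}{3404352 + d} = \frac{1}{3404352 + 2257165} = \frac{1}{5661517}$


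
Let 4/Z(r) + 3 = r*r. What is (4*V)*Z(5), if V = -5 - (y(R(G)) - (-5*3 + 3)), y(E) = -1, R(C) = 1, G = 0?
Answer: -128/11 ≈ -11.636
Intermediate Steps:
V = -16 (V = -5 - (-1 - (-5*3 + 3)) = -5 - (-1 - (-15 + 3)) = -5 - (-1 - 1*(-12)) = -5 - (-1 + 12) = -5 - 1*11 = -5 - 11 = -16)
Z(r) = 4/(-3 + r²) (Z(r) = 4/(-3 + r*r) = 4/(-3 + r²))
(4*V)*Z(5) = (4*(-16))*(4/(-3 + 5²)) = -256/(-3 + 25) = -256/22 = -64*2/11 = -128/11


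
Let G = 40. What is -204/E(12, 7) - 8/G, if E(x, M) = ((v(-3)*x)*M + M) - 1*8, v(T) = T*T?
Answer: -71/151 ≈ -0.47020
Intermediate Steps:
v(T) = T²
E(x, M) = -8 + M + 9*M*x (E(x, M) = (((-3)²*x)*M + M) - 1*8 = ((9*x)*M + M) - 8 = (9*M*x + M) - 8 = (M + 9*M*x) - 8 = -8 + M + 9*M*x)
-204/E(12, 7) - 8/G = -204/(-8 + 7 + 9*7*12) - 8/40 = -204/(-8 + 7 + 756) - 8*1/40 = -204/755 - ⅕ = -71/151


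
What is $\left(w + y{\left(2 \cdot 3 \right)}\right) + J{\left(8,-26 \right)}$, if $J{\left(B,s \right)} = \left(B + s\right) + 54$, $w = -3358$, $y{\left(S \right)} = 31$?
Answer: $-3291$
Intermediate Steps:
$J{\left(B,s \right)} = 54 + B + s$
$\left(w + y{\left(2 \cdot 3 \right)}\right) + J{\left(8,-26 \right)} = \left(-3358 + 31\right) + \left(54 + 8 - 26\right) = -3327 + 36 = -3291$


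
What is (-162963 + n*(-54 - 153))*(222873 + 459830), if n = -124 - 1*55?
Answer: -85959134730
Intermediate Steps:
n = -179 (n = -124 - 55 = -179)
(-162963 + n*(-54 - 153))*(222873 + 459830) = (-162963 - 179*(-54 - 153))*(222873 + 459830) = (-162963 - 179*(-207))*682703 = (-162963 + 37053)*682703 = -125910*682703 = -85959134730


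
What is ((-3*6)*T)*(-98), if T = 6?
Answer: 10584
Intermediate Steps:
((-3*6)*T)*(-98) = (-3*6*6)*(-98) = -18*6*(-98) = -108*(-98) = 10584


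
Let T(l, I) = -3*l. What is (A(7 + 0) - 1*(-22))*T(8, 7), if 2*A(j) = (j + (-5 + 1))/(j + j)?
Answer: -3714/7 ≈ -530.57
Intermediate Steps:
A(j) = (-4 + j)/(4*j) (A(j) = ((j + (-5 + 1))/(j + j))/2 = ((j - 4)/((2*j)))/2 = ((-4 + j)*(1/(2*j)))/2 = ((-4 + j)/(2*j))/2 = (-4 + j)/(4*j))
(A(7 + 0) - 1*(-22))*T(8, 7) = ((-4 + (7 + 0))/(4*(7 + 0)) - 1*(-22))*(-3*8) = ((¼)*(-4 + 7)/7 + 22)*(-24) = ((¼)*(⅐)*3 + 22)*(-24) = (3/28 + 22)*(-24) = (619/28)*(-24) = -3714/7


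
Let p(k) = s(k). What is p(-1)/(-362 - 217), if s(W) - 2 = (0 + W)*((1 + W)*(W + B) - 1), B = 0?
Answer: -1/193 ≈ -0.0051813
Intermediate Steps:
s(W) = 2 + W*(-1 + W*(1 + W)) (s(W) = 2 + (0 + W)*((1 + W)*(W + 0) - 1) = 2 + W*((1 + W)*W - 1) = 2 + W*(W*(1 + W) - 1) = 2 + W*(-1 + W*(1 + W)))
p(k) = 2 + k² + k³ - k
p(-1)/(-362 - 217) = (2 + (-1)² + (-1)³ - 1*(-1))/(-362 - 217) = (2 + 1 - 1 + 1)/(-579) = 3*(-1/579) = -1/193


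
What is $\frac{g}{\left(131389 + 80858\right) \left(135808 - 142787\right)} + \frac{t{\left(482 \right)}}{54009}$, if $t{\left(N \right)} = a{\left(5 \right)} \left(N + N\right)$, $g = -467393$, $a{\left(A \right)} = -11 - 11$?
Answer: $- \frac{3487729909063}{8889112149813} \approx -0.39236$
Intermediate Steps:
$a{\left(A \right)} = -22$
$t{\left(N \right)} = - 44 N$ ($t{\left(N \right)} = - 22 \left(N + N\right) = - 22 \cdot 2 N = - 44 N$)
$\frac{g}{\left(131389 + 80858\right) \left(135808 - 142787\right)} + \frac{t{\left(482 \right)}}{54009} = - \frac{467393}{\left(131389 + 80858\right) \left(135808 - 142787\right)} + \frac{\left(-44\right) 482}{54009} = - \frac{467393}{212247 \left(-6979\right)} - \frac{21208}{54009} = - \frac{467393}{-1481271813} - \frac{21208}{54009} = \left(-467393\right) \left(- \frac{1}{1481271813}\right) - \frac{21208}{54009} = \frac{467393}{1481271813} - \frac{21208}{54009} = - \frac{3487729909063}{8889112149813}$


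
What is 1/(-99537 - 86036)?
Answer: -1/185573 ≈ -5.3887e-6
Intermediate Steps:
1/(-99537 - 86036) = 1/(-185573) = -1/185573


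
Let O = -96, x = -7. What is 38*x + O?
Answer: -362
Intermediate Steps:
38*x + O = 38*(-7) - 96 = -266 - 96 = -362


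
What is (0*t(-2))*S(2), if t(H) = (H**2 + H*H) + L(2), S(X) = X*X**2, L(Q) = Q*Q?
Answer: 0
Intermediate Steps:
L(Q) = Q**2
S(X) = X**3
t(H) = 4 + 2*H**2 (t(H) = (H**2 + H*H) + 2**2 = (H**2 + H**2) + 4 = 2*H**2 + 4 = 4 + 2*H**2)
(0*t(-2))*S(2) = (0*(4 + 2*(-2)**2))*2**3 = (0*(4 + 2*4))*8 = (0*(4 + 8))*8 = (0*12)*8 = 0*8 = 0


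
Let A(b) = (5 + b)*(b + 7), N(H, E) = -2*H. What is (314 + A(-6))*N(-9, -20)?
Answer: 5634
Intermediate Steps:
A(b) = (5 + b)*(7 + b)
(314 + A(-6))*N(-9, -20) = (314 + (35 + (-6)² + 12*(-6)))*(-2*(-9)) = (314 + (35 + 36 - 72))*18 = (314 - 1)*18 = 313*18 = 5634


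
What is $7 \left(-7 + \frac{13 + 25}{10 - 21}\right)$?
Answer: $- \frac{805}{11} \approx -73.182$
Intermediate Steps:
$7 \left(-7 + \frac{13 + 25}{10 - 21}\right) = 7 \left(-7 + \frac{38}{-11}\right) = 7 \left(-7 + 38 \left(- \frac{1}{11}\right)\right) = 7 \left(-7 - \frac{38}{11}\right) = 7 \left(- \frac{115}{11}\right) = - \frac{805}{11}$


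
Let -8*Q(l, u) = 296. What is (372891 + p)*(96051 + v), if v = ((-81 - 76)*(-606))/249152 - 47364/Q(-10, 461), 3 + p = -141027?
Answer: 104020079753642283/4609312 ≈ 2.2567e+10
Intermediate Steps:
p = -141030 (p = -3 - 141027 = -141030)
Q(l, u) = -37 (Q(l, u) = -⅛*296 = -37)
v = 5902177791/4609312 (v = ((-81 - 76)*(-606))/249152 - 47364/(-37) = -157*(-606)*(1/249152) - 47364*(-1/37) = 95142*(1/249152) + 47364/37 = 47571/124576 + 47364/37 = 5902177791/4609312 ≈ 1280.5)
(372891 + p)*(96051 + v) = (372891 - 141030)*(96051 + 5902177791/4609312) = 231861*(448631204703/4609312) = 104020079753642283/4609312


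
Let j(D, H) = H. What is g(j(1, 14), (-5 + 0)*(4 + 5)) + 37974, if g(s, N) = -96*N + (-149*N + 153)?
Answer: 49152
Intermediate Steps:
g(s, N) = 153 - 245*N (g(s, N) = -96*N + (153 - 149*N) = 153 - 245*N)
g(j(1, 14), (-5 + 0)*(4 + 5)) + 37974 = (153 - 245*(-5 + 0)*(4 + 5)) + 37974 = (153 - (-1225)*9) + 37974 = (153 - 245*(-45)) + 37974 = (153 + 11025) + 37974 = 11178 + 37974 = 49152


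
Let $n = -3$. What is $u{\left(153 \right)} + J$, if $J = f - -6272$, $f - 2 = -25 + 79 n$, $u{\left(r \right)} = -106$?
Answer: $5906$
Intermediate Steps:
$f = -260$ ($f = 2 + \left(-25 + 79 \left(-3\right)\right) = 2 - 262 = -260$)
$J = 6012$ ($J = -260 - -6272 = -260 + 6272 = 6012$)
$u{\left(153 \right)} + J = -106 + 6012 = 5906$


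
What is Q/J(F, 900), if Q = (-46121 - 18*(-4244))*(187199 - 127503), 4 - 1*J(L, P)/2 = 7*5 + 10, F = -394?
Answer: -22037288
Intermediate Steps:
J(L, P) = -82 (J(L, P) = 8 - 2*(7*5 + 10) = 8 - 2*(35 + 10) = 8 - 2*45 = 8 - 90 = -82)
Q = 1807057616 (Q = (-46121 + 76392)*59696 = 30271*59696 = 1807057616)
Q/J(F, 900) = 1807057616/(-82) = 1807057616*(-1/82) = -22037288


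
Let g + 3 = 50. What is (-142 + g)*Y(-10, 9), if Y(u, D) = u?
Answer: 950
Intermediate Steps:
g = 47 (g = -3 + 50 = 47)
(-142 + g)*Y(-10, 9) = (-142 + 47)*(-10) = -95*(-10) = 950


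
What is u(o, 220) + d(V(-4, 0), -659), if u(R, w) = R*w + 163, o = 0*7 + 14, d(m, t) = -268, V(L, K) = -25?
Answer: 2975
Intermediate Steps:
o = 14 (o = 0 + 14 = 14)
u(R, w) = 163 + R*w
u(o, 220) + d(V(-4, 0), -659) = (163 + 14*220) - 268 = (163 + 3080) - 268 = 3243 - 268 = 2975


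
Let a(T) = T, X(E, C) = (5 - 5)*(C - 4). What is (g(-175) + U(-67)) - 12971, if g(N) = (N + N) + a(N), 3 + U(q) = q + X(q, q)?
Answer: -13566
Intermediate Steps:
X(E, C) = 0 (X(E, C) = 0*(-4 + C) = 0)
U(q) = -3 + q (U(q) = -3 + (q + 0) = -3 + q)
g(N) = 3*N (g(N) = (N + N) + N = 2*N + N = 3*N)
(g(-175) + U(-67)) - 12971 = (3*(-175) + (-3 - 67)) - 12971 = (-525 - 70) - 12971 = -595 - 12971 = -13566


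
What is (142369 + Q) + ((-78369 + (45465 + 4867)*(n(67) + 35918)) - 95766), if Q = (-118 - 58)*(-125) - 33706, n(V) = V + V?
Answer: 1814525792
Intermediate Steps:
n(V) = 2*V
Q = -11706 (Q = -176*(-125) - 33706 = 22000 - 33706 = -11706)
(142369 + Q) + ((-78369 + (45465 + 4867)*(n(67) + 35918)) - 95766) = (142369 - 11706) + ((-78369 + (45465 + 4867)*(2*67 + 35918)) - 95766) = 130663 + ((-78369 + 50332*(134 + 35918)) - 95766) = 130663 + ((-78369 + 50332*36052) - 95766) = 130663 + ((-78369 + 1814569264) - 95766) = 130663 + (1814490895 - 95766) = 130663 + 1814395129 = 1814525792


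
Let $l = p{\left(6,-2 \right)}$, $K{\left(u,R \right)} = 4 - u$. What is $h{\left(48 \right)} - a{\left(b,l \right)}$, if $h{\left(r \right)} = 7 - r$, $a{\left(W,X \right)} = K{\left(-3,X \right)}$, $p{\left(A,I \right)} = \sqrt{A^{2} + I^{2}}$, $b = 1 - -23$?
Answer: $-48$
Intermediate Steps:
$b = 24$ ($b = 1 + 23 = 24$)
$l = 2 \sqrt{10}$ ($l = \sqrt{6^{2} + \left(-2\right)^{2}} = \sqrt{36 + 4} = \sqrt{40} = 2 \sqrt{10} \approx 6.3246$)
$a{\left(W,X \right)} = 7$ ($a{\left(W,X \right)} = 4 - -3 = 4 + 3 = 7$)
$h{\left(48 \right)} - a{\left(b,l \right)} = \left(7 - 48\right) - 7 = -41 - 7 = -48$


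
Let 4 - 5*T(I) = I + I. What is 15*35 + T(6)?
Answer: 2617/5 ≈ 523.40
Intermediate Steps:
T(I) = 4/5 - 2*I/5 (T(I) = 4/5 - (I + I)/5 = 4/5 - 2*I/5)
15*35 + T(6) = 15*35 + (4/5 - 2/5*6) = 525 + (4/5 - 12/5) = 525 - 8/5 = 2617/5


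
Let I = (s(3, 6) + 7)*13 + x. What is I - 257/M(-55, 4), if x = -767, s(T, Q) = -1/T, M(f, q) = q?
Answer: -8935/12 ≈ -744.58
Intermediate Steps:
I = -2041/3 (I = (-1/3 + 7)*13 - 767 = (-1*⅓ + 7)*13 - 767 = (-⅓ + 7)*13 - 767 = (20/3)*13 - 767 = 260/3 - 767 = -2041/3 ≈ -680.33)
I - 257/M(-55, 4) = -2041/3 - 257/4 = -8935/12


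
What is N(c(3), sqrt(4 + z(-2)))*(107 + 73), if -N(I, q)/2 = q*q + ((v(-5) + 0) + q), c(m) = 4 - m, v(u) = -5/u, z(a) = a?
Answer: -1080 - 360*sqrt(2) ≈ -1589.1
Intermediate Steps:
N(I, q) = -2 - 2*q - 2*q**2 (N(I, q) = -2*(q*q + ((-5/(-5) + 0) + q)) = -2*(q**2 + ((-5*(-1/5) + 0) + q)) = -2*(q**2 + ((1 + 0) + q)) = -2*(q**2 + (1 + q)) = -2*(1 + q + q**2) = -2 - 2*q - 2*q**2)
N(c(3), sqrt(4 + z(-2)))*(107 + 73) = (-2 - 2*sqrt(4 - 2) - 2*(sqrt(4 - 2))**2)*(107 + 73) = (-2 - 2*sqrt(2) - 2*(sqrt(2))**2)*180 = (-2 - 2*sqrt(2) - 2*2)*180 = (-2 - 2*sqrt(2) - 4)*180 = (-6 - 2*sqrt(2))*180 = -1080 - 360*sqrt(2)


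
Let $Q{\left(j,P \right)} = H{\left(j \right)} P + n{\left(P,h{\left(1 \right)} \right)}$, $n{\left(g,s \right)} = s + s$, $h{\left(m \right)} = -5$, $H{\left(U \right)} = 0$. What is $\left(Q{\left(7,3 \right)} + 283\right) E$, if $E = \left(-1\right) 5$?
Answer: $-1365$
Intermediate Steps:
$E = -5$
$n{\left(g,s \right)} = 2 s$
$Q{\left(j,P \right)} = -10$ ($Q{\left(j,P \right)} = 0 P + 2 \left(-5\right) = 0 - 10 = -10$)
$\left(Q{\left(7,3 \right)} + 283\right) E = \left(-10 + 283\right) \left(-5\right) = 273 \left(-5\right) = -1365$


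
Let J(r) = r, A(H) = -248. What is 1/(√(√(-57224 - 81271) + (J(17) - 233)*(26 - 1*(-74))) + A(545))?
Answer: -1/(248 - √(-21600 + I*√138495)) ≈ -0.0029915 - 0.001782*I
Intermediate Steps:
1/(√(√(-57224 - 81271) + (J(17) - 233)*(26 - 1*(-74))) + A(545)) = 1/(√(√(-57224 - 81271) + (17 - 233)*(26 - 1*(-74))) - 248) = 1/(√(√(-138495) - 216*(26 + 74)) - 248) = 1/(√(I*√138495 - 216*100) - 248) = 1/(√(I*√138495 - 21600) - 248) = 1/(√(-21600 + I*√138495) - 248) = 1/(-248 + √(-21600 + I*√138495))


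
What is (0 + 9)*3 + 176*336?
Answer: 59163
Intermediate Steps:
(0 + 9)*3 + 176*336 = 9*3 + 59136 = 27 + 59136 = 59163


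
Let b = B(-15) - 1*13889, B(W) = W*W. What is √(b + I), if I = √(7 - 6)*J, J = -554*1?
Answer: I*√14218 ≈ 119.24*I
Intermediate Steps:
J = -554
B(W) = W²
b = -13664 (b = (-15)² - 1*13889 = 225 - 13889 = -13664)
I = -554 (I = √(7 - 6)*(-554) = √1*(-554) = 1*(-554) = -554)
√(b + I) = √(-13664 - 554) = √(-14218) = I*√14218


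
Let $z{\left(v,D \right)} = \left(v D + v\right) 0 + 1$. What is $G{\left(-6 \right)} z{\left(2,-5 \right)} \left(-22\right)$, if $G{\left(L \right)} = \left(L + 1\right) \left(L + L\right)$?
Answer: $-1320$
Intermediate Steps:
$G{\left(L \right)} = 2 L \left(1 + L\right)$ ($G{\left(L \right)} = \left(1 + L\right) 2 L = 2 L \left(1 + L\right)$)
$z{\left(v,D \right)} = 1$ ($z{\left(v,D \right)} = \left(D v + v\right) 0 + 1 = \left(v + D v\right) 0 + 1 = 0 + 1 = 1$)
$G{\left(-6 \right)} z{\left(2,-5 \right)} \left(-22\right) = 2 \left(-6\right) \left(1 - 6\right) 1 \left(-22\right) = 2 \left(-6\right) \left(-5\right) 1 \left(-22\right) = 60 \cdot 1 \left(-22\right) = 60 \left(-22\right) = -1320$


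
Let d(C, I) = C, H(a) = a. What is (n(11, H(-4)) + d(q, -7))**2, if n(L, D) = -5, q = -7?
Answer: 144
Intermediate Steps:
(n(11, H(-4)) + d(q, -7))**2 = (-5 - 7)**2 = (-12)**2 = 144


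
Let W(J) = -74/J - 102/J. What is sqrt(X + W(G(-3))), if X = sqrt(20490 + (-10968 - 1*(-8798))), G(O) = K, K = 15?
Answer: 2*sqrt(-660 + 225*sqrt(1145))/15 ≈ 11.118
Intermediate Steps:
G(O) = 15
X = 4*sqrt(1145) (X = sqrt(20490 + (-10968 + 8798)) = sqrt(20490 - 2170) = sqrt(18320) = 4*sqrt(1145) ≈ 135.35)
W(J) = -176/J
sqrt(X + W(G(-3))) = sqrt(4*sqrt(1145) - 176/15) = sqrt(-176/15 + 4*sqrt(1145))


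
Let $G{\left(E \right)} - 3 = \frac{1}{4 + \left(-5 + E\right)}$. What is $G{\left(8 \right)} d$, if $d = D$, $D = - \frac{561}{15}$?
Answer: $- \frac{4114}{35} \approx -117.54$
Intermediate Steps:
$G{\left(E \right)} = 3 + \frac{1}{-1 + E}$ ($G{\left(E \right)} = 3 + \frac{1}{4 + \left(-5 + E\right)} = 3 + \frac{1}{-1 + E}$)
$D = - \frac{187}{5}$ ($D = \left(-561\right) \frac{1}{15} = - \frac{187}{5} \approx -37.4$)
$d = - \frac{187}{5} \approx -37.4$
$G{\left(8 \right)} d = \frac{-2 + 3 \cdot 8}{-1 + 8} \left(- \frac{187}{5}\right) = \frac{-2 + 24}{7} \left(- \frac{187}{5}\right) = \frac{1}{7} \cdot 22 \left(- \frac{187}{5}\right) = \frac{22}{7} \left(- \frac{187}{5}\right) = - \frac{4114}{35}$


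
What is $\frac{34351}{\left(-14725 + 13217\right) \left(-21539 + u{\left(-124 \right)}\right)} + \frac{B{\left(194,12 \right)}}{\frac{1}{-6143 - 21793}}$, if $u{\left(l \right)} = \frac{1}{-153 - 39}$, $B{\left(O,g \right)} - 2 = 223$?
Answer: $- \frac{9799749179567952}{1559079353} \approx -6.2856 \cdot 10^{6}$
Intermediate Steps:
$B{\left(O,g \right)} = 225$ ($B{\left(O,g \right)} = 2 + 223 = 225$)
$u{\left(l \right)} = - \frac{1}{192}$ ($u{\left(l \right)} = \frac{1}{-153 - 39} = \frac{1}{-192} = - \frac{1}{192}$)
$\frac{34351}{\left(-14725 + 13217\right) \left(-21539 + u{\left(-124 \right)}\right)} + \frac{B{\left(194,12 \right)}}{\frac{1}{-6143 - 21793}} = \frac{34351}{\left(-14725 + 13217\right) \left(-21539 - \frac{1}{192}\right)} + \frac{225}{\frac{1}{-6143 - 21793}} = \frac{34351}{\left(-1508\right) \left(- \frac{4135489}{192}\right)} + \frac{225}{\frac{1}{-27936}} = \frac{34351}{\frac{1559079353}{48}} + \frac{225}{- \frac{1}{27936}} = 34351 \cdot \frac{48}{1559079353} + 225 \left(-27936\right) = \frac{1648848}{1559079353} - 6285600 = - \frac{9799749179567952}{1559079353}$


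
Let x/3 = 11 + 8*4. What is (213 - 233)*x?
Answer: -2580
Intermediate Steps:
x = 129 (x = 3*(11 + 8*4) = 3*(11 + 32) = 3*43 = 129)
(213 - 233)*x = (213 - 233)*129 = -20*129 = -2580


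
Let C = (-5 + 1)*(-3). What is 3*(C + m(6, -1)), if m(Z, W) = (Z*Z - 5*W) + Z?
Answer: 177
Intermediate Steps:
m(Z, W) = Z + Z**2 - 5*W (m(Z, W) = (Z**2 - 5*W) + Z = Z + Z**2 - 5*W)
C = 12 (C = -4*(-3) = 12)
3*(C + m(6, -1)) = 3*(12 + (6 + 6**2 - 5*(-1))) = 3*(12 + (6 + 36 + 5)) = 3*(12 + 47) = 3*59 = 177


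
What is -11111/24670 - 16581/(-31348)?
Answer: 30372821/386677580 ≈ 0.078548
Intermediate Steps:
-11111/24670 - 16581/(-31348) = -11111*1/24670 - 16581*(-1/31348) = -11111/24670 + 16581/31348 = 30372821/386677580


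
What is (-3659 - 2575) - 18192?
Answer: -24426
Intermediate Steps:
(-3659 - 2575) - 18192 = -6234 - 18192 = -24426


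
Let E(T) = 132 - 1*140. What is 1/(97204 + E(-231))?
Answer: 1/97196 ≈ 1.0288e-5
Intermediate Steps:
E(T) = -8 (E(T) = 132 - 140 = -8)
1/(97204 + E(-231)) = 1/(97204 - 8) = 1/97196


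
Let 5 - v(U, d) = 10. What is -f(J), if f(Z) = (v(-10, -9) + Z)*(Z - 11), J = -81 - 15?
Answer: -10807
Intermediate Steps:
J = -96
v(U, d) = -5 (v(U, d) = 5 - 1*10 = 5 - 10 = -5)
f(Z) = (-11 + Z)*(-5 + Z) (f(Z) = (-5 + Z)*(Z - 11) = (-5 + Z)*(-11 + Z) = (-11 + Z)*(-5 + Z))
-f(J) = -(55 + (-96)**2 - 16*(-96)) = -(55 + 9216 + 1536) = -1*10807 = -10807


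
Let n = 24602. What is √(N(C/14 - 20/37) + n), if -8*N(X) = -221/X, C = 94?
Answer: √5956341666/492 ≈ 156.86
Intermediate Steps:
N(X) = 221/(8*X) (N(X) = -(-221)/(8*X) = 221/(8*X))
√(N(C/14 - 20/37) + n) = √(221/(8*(94/14 - 20/37)) + 24602) = √(221/(8*(94*(1/14) - 20*1/37)) + 24602) = √(221/(8*(47/7 - 20/37)) + 24602) = √(221/(8*(1599/259)) + 24602) = √((221/8)*(259/1599) + 24602) = √(4403/984 + 24602) = √(24212771/984) = √5956341666/492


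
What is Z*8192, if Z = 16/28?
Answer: 32768/7 ≈ 4681.1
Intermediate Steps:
Z = 4/7 (Z = 16*(1/28) = 4/7 ≈ 0.57143)
Z*8192 = (4/7)*8192 = 32768/7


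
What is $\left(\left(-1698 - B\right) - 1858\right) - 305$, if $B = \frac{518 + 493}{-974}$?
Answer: $- \frac{3759603}{974} \approx -3860.0$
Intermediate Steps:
$B = - \frac{1011}{974}$ ($B = 1011 \left(- \frac{1}{974}\right) = - \frac{1011}{974} \approx -1.038$)
$\left(\left(-1698 - B\right) - 1858\right) - 305 = \left(\left(-1698 - - \frac{1011}{974}\right) - 1858\right) - 305 = \left(\left(-1698 + \frac{1011}{974}\right) - 1858\right) - 305 = \left(- \frac{1652841}{974} - 1858\right) - 305 = - \frac{3462533}{974} - 305 = - \frac{3759603}{974}$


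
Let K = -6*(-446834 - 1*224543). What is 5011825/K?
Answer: 715975/575466 ≈ 1.2442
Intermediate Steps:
K = 4028262 (K = -6*(-446834 - 224543) = -6*(-671377) = 4028262)
5011825/K = 5011825/4028262 = 5011825*(1/4028262) = 715975/575466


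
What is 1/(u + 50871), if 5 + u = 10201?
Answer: 1/61067 ≈ 1.6375e-5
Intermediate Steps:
u = 10196 (u = -5 + 10201 = 10196)
1/(u + 50871) = 1/(10196 + 50871) = 1/61067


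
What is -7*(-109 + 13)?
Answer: 672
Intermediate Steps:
-7*(-109 + 13) = -7*(-96) = -1*(-672) = 672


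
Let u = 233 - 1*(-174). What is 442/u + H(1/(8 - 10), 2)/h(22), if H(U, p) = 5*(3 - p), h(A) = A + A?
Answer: 1953/1628 ≈ 1.1996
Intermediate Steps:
h(A) = 2*A
u = 407 (u = 233 + 174 = 407)
H(U, p) = 15 - 5*p
442/u + H(1/(8 - 10), 2)/h(22) = 442/407 + (15 - 5*2)/((2*22)) = 442*(1/407) + (15 - 10)/44 = 442/407 + 5*(1/44) = 442/407 + 5/44 = 1953/1628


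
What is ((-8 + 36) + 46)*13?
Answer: 962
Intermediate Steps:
((-8 + 36) + 46)*13 = (28 + 46)*13 = 74*13 = 962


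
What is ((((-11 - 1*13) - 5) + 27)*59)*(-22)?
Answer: 2596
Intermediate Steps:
((((-11 - 1*13) - 5) + 27)*59)*(-22) = ((((-11 - 13) - 5) + 27)*59)*(-22) = (((-24 - 5) + 27)*59)*(-22) = ((-29 + 27)*59)*(-22) = -2*59*(-22) = -118*(-22) = 2596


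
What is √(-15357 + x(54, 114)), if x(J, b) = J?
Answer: I*√15303 ≈ 123.71*I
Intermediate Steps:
√(-15357 + x(54, 114)) = √(-15357 + 54) = √(-15303) = I*√15303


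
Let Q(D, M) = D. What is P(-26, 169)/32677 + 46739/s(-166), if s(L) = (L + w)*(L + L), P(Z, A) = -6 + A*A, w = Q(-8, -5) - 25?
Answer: 3413862043/2158904036 ≈ 1.5813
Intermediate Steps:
w = -33 (w = -8 - 25 = -33)
P(Z, A) = -6 + A²
s(L) = 2*L*(-33 + L) (s(L) = (L - 33)*(L + L) = (-33 + L)*(2*L) = 2*L*(-33 + L))
P(-26, 169)/32677 + 46739/s(-166) = (-6 + 169²)/32677 + 46739/((2*(-166)*(-33 - 166))) = (-6 + 28561)*(1/32677) + 46739/((2*(-166)*(-199))) = 28555*(1/32677) + 46739/66068 = 28555/32677 + 46739*(1/66068) = 28555/32677 + 46739/66068 = 3413862043/2158904036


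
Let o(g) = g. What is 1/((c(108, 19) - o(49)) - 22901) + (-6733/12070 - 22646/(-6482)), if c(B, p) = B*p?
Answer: 600008147129/204376536315 ≈ 2.9358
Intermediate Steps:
1/((c(108, 19) - o(49)) - 22901) + (-6733/12070 - 22646/(-6482)) = 1/((108*19 - 1*49) - 22901) + (-6733/12070 - 22646/(-6482)) = 1/((2052 - 49) - 22901) + (-6733*1/12070 - 22646*(-1/6482)) = 1/(2003 - 22901) + (-6733/12070 + 11323/3241) = 1/(-20898) + 114846957/39118870 = -1/20898 + 114846957/39118870 = 600008147129/204376536315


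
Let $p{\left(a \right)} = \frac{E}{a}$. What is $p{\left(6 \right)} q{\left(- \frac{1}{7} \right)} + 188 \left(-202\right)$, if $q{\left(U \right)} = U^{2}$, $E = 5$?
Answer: $- \frac{11164939}{294} \approx -37976.0$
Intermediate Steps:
$p{\left(a \right)} = \frac{5}{a}$
$p{\left(6 \right)} q{\left(- \frac{1}{7} \right)} + 188 \left(-202\right) = \frac{5}{6} \left(- \frac{1}{7}\right)^{2} + 188 \left(-202\right) = 5 \cdot \frac{1}{6} \left(\left(-1\right) \frac{1}{7}\right)^{2} - 37976 = \frac{5 \left(- \frac{1}{7}\right)^{2}}{6} - 37976 = \frac{5}{6} \cdot \frac{1}{49} - 37976 = \frac{5}{294} - 37976 = - \frac{11164939}{294}$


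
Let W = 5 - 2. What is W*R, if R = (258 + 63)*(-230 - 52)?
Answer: -271566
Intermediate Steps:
R = -90522 (R = 321*(-282) = -90522)
W = 3
W*R = 3*(-90522) = -271566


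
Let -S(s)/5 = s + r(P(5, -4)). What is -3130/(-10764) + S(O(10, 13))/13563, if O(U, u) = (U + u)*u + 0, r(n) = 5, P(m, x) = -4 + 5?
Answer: 161055/901186 ≈ 0.17871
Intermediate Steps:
P(m, x) = 1
O(U, u) = u*(U + u) (O(U, u) = u*(U + u) + 0 = u*(U + u))
S(s) = -25 - 5*s (S(s) = -5*(s + 5) = -5*(5 + s) = -25 - 5*s)
-3130/(-10764) + S(O(10, 13))/13563 = -3130/(-10764) + (-25 - 65*(10 + 13))/13563 = -3130*(-1/10764) + (-25 - 65*23)*(1/13563) = 1565/5382 + (-25 - 5*299)*(1/13563) = 1565/5382 + (-25 - 1495)*(1/13563) = 1565/5382 - 1520*1/13563 = 1565/5382 - 1520/13563 = 161055/901186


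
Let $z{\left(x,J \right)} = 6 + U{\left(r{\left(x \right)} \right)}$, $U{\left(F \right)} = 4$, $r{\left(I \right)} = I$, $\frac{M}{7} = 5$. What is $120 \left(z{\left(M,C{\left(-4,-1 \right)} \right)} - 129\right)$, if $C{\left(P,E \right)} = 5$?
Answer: $-14280$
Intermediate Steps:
$M = 35$ ($M = 7 \cdot 5 = 35$)
$z{\left(x,J \right)} = 10$ ($z{\left(x,J \right)} = 6 + 4 = 10$)
$120 \left(z{\left(M,C{\left(-4,-1 \right)} \right)} - 129\right) = 120 \left(10 - 129\right) = 120 \left(-119\right) = -14280$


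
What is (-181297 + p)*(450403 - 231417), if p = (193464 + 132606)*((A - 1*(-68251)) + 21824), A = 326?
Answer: 6455022461068178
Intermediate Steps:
p = 29477054070 (p = (193464 + 132606)*((326 - 1*(-68251)) + 21824) = 326070*((326 + 68251) + 21824) = 326070*(68577 + 21824) = 326070*90401 = 29477054070)
(-181297 + p)*(450403 - 231417) = (-181297 + 29477054070)*(450403 - 231417) = 29476872773*218986 = 6455022461068178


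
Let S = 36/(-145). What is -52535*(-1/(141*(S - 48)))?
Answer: -7617575/986436 ≈ -7.7223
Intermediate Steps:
S = -36/145 (S = 36*(-1/145) = -36/145 ≈ -0.24828)
-52535*(-1/(141*(S - 48))) = -52535*(-1/(141*(-36/145 - 48))) = -52535/((-141*(-6996/145))) = -52535/986436/145 = -52535*145/986436 = -7617575/986436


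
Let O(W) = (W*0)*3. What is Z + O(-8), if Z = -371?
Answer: -371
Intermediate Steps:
O(W) = 0 (O(W) = 0*3 = 0)
Z + O(-8) = -371 + 0 = -371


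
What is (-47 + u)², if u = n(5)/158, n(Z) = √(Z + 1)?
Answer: (7426 - √6)²/24964 ≈ 2207.5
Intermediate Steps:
n(Z) = √(1 + Z)
u = √6/158 (u = √(1 + 5)/158 = √6*(1/158) = √6/158 ≈ 0.015503)
(-47 + u)² = (-47 + √6/158)²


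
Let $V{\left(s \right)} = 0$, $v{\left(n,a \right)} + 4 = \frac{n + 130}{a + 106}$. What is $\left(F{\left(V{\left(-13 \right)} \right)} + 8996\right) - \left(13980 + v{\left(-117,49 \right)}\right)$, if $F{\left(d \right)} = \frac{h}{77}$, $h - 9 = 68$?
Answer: $- \frac{771758}{155} \approx -4979.1$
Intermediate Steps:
$v{\left(n,a \right)} = -4 + \frac{130 + n}{106 + a}$ ($v{\left(n,a \right)} = -4 + \frac{n + 130}{a + 106} = -4 + \frac{130 + n}{106 + a}$)
$h = 77$ ($h = 9 + 68 = 77$)
$F{\left(d \right)} = 1$ ($F{\left(d \right)} = \frac{77}{77} = 77 \cdot \frac{1}{77} = 1$)
$\left(F{\left(V{\left(-13 \right)} \right)} + 8996\right) - \left(13980 + v{\left(-117,49 \right)}\right) = \left(1 + 8996\right) - \left(13980 + \frac{-294 - 117 - 196}{106 + 49}\right) = 8997 - \left(13980 + \frac{-294 - 117 - 196}{155}\right) = 8997 - \left(13980 + \frac{1}{155} \left(-607\right)\right) = 8997 - \frac{2166293}{155} = - \frac{771758}{155}$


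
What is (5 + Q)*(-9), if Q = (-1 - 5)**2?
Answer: -369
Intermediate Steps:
Q = 36 (Q = (-6)**2 = 36)
(5 + Q)*(-9) = (5 + 36)*(-9) = 41*(-9) = -369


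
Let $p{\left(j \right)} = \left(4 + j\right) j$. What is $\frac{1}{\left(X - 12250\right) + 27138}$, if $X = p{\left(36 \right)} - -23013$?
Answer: $\frac{1}{39341} \approx 2.5419 \cdot 10^{-5}$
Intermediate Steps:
$p{\left(j \right)} = j \left(4 + j\right)$
$X = 24453$ ($X = 36 \left(4 + 36\right) - -23013 = 36 \cdot 40 + 23013 = 1440 + 23013 = 24453$)
$\frac{1}{\left(X - 12250\right) + 27138} = \frac{1}{\left(24453 - 12250\right) + 27138} = \frac{1}{12203 + 27138} = \frac{1}{39341}$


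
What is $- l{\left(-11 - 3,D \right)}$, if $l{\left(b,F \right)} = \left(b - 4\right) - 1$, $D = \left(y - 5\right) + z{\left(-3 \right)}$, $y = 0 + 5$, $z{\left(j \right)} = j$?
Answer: $19$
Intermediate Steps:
$y = 5$
$D = -3$ ($D = \left(5 - 5\right) - 3 = 0 - 3 = -3$)
$l{\left(b,F \right)} = -5 + b$ ($l{\left(b,F \right)} = \left(-4 + b\right) - 1 = -5 + b$)
$- l{\left(-11 - 3,D \right)} = - (-5 - 14) = \left(-1\right) \left(-19\right) = 19$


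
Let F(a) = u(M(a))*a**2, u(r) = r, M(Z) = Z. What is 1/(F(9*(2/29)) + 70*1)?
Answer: 24389/1713062 ≈ 0.014237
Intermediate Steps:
F(a) = a**3 (F(a) = a*a**2 = a**3)
1/(F(9*(2/29)) + 70*1) = 1/((9*(2/29))**3 + 70*1) = 1/((9*(2*(1/29)))**3 + 70) = 1/((9*(2/29))**3 + 70) = 1/((18/29)**3 + 70) = 1/(5832/24389 + 70) = 1/(1713062/24389) = 24389/1713062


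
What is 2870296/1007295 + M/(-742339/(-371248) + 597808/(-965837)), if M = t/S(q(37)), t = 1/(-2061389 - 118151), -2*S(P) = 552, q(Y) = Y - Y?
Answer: 1187165952303200837267909/416621256978358065598085 ≈ 2.8495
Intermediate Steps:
q(Y) = 0
S(P) = -276 (S(P) = -½*552 = -276)
t = -1/2179540 (t = 1/(-2179540) = -1/2179540 ≈ -4.5881e-7)
M = 1/601553040 (M = -1/2179540/(-276) = -1/2179540*(-1/276) = 1/601553040 ≈ 1.6624e-9)
2870296/1007295 + M/(-742339/(-371248) + 597808/(-965837)) = 2870296/1007295 + 1/(601553040*(-742339/(-371248) + 597808/(-965837))) = 2870296*(1/1007295) + 1/(601553040*(-742339*(-1/371248) + 597808*(-1/965837))) = 2870296/1007295 + 1/(601553040*(742339/371248 - 597808/965837)) = 2870296/1007295 + 1/(601553040*(495043448359/358565054576)) = 2870296/1007295 + (1/601553040)*(358565054576/495043448359) = 2870296/1007295 + 22410315911/18612180705777466335 = 1187165952303200837267909/416621256978358065598085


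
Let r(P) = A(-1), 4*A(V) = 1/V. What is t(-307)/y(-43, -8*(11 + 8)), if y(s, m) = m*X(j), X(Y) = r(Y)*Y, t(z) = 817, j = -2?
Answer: -43/4 ≈ -10.750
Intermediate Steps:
A(V) = 1/(4*V)
r(P) = -¼ (r(P) = (¼)/(-1) = (¼)*(-1) = -¼)
X(Y) = -Y/4
y(s, m) = m/2 (y(s, m) = m*(-¼*(-2)) = m*(½) = m/2)
t(-307)/y(-43, -8*(11 + 8)) = 817/(((-8*(11 + 8))/2)) = 817/(((-8*19)/2)) = 817/(((½)*(-152))) = 817/(-76) = 817*(-1/76) = -43/4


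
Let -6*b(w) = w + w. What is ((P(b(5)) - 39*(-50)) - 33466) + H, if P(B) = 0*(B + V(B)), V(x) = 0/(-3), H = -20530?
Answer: -52046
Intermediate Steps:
V(x) = 0 (V(x) = 0*(-⅓) = 0)
b(w) = -w/3 (b(w) = -(w + w)/6 = -w/3)
P(B) = 0 (P(B) = 0*(B + 0) = 0*B = 0)
((P(b(5)) - 39*(-50)) - 33466) + H = ((0 - 39*(-50)) - 33466) - 20530 = ((0 + 1950) - 33466) - 20530 = (1950 - 33466) - 20530 = -31516 - 20530 = -52046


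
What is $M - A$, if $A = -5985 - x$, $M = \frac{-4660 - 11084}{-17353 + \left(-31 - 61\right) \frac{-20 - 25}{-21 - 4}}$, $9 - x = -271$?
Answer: $\frac{548848865}{87593} \approx 6265.9$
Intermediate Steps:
$x = 280$ ($x = 9 - -271 = 9 + 271 = 280$)
$M = \frac{78720}{87593}$ ($M = - \frac{15744}{-17353 - 92 \left(- \frac{45}{-25}\right)} = - \frac{15744}{-17353 - 92 \left(\left(-45\right) \left(- \frac{1}{25}\right)\right)} = - \frac{15744}{-17353 - \frac{828}{5}} = - \frac{15744}{- \frac{87593}{5}} = \left(-15744\right) \left(- \frac{5}{87593}\right) = \frac{78720}{87593} \approx 0.8987$)
$A = -6265$ ($A = -5985 - 280 = -6265$)
$M - A = \frac{78720}{87593} - -6265 = \frac{78720}{87593} + 6265 = \frac{548848865}{87593}$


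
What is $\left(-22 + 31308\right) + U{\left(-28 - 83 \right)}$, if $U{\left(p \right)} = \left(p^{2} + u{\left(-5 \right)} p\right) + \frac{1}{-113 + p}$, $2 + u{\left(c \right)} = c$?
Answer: $\frac{9942015}{224} \approx 44384.0$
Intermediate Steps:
$u{\left(c \right)} = -2 + c$
$U{\left(p \right)} = p^{2} + \frac{1}{-113 + p} - 7 p$ ($U{\left(p \right)} = \left(p^{2} + \left(-2 - 5\right) p\right) + \frac{1}{-113 + p} = \left(p^{2} - 7 p\right) + \frac{1}{-113 + p} = p^{2} + \frac{1}{-113 + p} - 7 p$)
$\left(-22 + 31308\right) + U{\left(-28 - 83 \right)} = \left(-22 + 31308\right) + \frac{1 + \left(-28 - 83\right)^{3} - 120 \left(-28 - 83\right)^{2} + 791 \left(-28 - 83\right)}{-113 - 111} = 31286 + \frac{1 + \left(-28 - 83\right)^{3} - 120 \left(-28 - 83\right)^{2} + 791 \left(-28 - 83\right)}{-113 - 111} = 31286 + \frac{1 + \left(-111\right)^{3} - 120 \left(-111\right)^{2} + 791 \left(-111\right)}{-113 - 111} = 31286 + \frac{1 - 1367631 - 1478520 - 87801}{-224} = 31286 - \frac{1 - 1367631 - 1478520 - 87801}{224} = 31286 - - \frac{2933951}{224} = 31286 + \frac{2933951}{224} = \frac{9942015}{224}$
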